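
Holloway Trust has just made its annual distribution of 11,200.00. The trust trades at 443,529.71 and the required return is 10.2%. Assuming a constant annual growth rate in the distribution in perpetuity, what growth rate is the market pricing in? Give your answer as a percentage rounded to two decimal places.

7.49%

P = D₀(1+g)/(r−g) ⇒ P(r−g) = D₀(1+g) ⇒ g(P+D₀) = P·r − D₀
g = (P·r − D₀)/(P + D₀) = (443,529.71×0.102 − 11,200.00) / (443,529.71 + 11,200.00) = 0.074858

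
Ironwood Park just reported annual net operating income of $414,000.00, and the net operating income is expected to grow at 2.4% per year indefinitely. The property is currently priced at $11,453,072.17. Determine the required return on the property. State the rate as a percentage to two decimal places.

6.10%

D₁ = $414,000.00 × 1.024 = $423,936.0000
P = D₁/(r − g) ⇒ r = D₁/P + g = $423,936.0000/$11,453,072.17 + 0.024 = 0.037015 + 0.024 = 0.061015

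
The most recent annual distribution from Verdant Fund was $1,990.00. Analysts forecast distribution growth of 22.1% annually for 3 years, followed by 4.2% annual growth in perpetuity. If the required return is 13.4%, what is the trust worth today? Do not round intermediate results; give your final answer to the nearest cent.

D_1 = 2429.79000
D_2 = 2966.77359
D_3 = 3622.43055
Terminal value at year 3: TV = D_3×(1+g_2)/(r−g_2) = 3774.57264/0.092 = 41027.96344
P_0 = D_1/(1+r)^1 + D_2/(1+r)^2 + D_3/(1+r)^3 + TV/(1+r)^3
    = 2142.67196 + 2307.05684 + 2484.05327 + 28134.60332 = 35068.38538

$35068.39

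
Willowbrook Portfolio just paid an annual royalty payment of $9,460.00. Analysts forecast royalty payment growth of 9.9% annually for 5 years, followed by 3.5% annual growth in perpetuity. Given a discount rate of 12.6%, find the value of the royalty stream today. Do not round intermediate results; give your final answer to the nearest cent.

$139302.89

D_1 = 10396.54000
D_2 = 11425.79746
D_3 = 12556.95141
D_4 = 13800.08960
D_5 = 15166.29847
Terminal value at year 5: TV = D_5×(1+g_2)/(r−g_2) = 15697.11891/0.091 = 172495.81225
P_0 = D_1/(1+r)^1 + D_2/(1+r)^2 + D_3/(1+r)^3 + D_4/(1+r)^4 + D_5/(1+r)^5 + TV/(1+r)^5
    = 9233.16163 + 9011.76255 + 8795.67233 + 8584.76367 + 8378.91232 + 95298.61817 = 139302.89068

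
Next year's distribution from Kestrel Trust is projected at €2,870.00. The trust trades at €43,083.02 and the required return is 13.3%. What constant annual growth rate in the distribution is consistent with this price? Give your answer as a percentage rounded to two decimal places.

6.64%

P = D₁/(r−g) ⇒ g = r − D₁/P = 0.133 − €2,870.00/€43,083.02 = 0.066384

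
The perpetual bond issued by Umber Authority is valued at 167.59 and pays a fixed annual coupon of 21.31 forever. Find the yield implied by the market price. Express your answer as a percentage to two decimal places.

12.72%

P = C/r ⇒ r = C/P = 21.31/167.59 = 0.127156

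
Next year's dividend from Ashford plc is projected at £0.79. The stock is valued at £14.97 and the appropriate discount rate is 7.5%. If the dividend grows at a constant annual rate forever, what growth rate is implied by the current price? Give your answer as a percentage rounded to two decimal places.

2.22%

P = D₁/(r−g) ⇒ g = r − D₁/P = 0.075 − £0.79/£14.97 = 0.022228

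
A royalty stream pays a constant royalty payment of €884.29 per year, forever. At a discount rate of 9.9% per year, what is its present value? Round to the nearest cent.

Level perpetuity: PV = C / r = €884.29 / 0.099 = €8,932.22

€8932.22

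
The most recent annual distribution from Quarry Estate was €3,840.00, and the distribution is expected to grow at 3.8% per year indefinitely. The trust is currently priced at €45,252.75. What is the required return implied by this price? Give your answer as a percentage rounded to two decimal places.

12.61%

D₁ = €3,840.00 × 1.038 = €3,985.9200
P = D₁/(r − g) ⇒ r = D₁/P + g = €3,985.9200/€45,252.75 + 0.038 = 0.088081 + 0.038 = 0.126081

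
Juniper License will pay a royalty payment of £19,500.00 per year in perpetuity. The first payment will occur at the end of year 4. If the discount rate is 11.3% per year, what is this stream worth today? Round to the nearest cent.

£125161.48

Value at end of year 3: C / r = £19,500.00 / 0.113 = £172,566.3717
Discount to today: PV = £172,566.3717 / (1 + 0.113)^3 = £172,566.3717 / 1.378750 = £125,161.48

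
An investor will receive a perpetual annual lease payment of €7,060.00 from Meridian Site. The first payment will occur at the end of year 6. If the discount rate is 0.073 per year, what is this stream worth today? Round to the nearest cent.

€67995.98

Value at end of year 5: C / r = €7,060.00 / 0.073 = €96,712.3288
Discount to today: PV = €96,712.3288 / (1 + 0.073)^5 = €96,712.3288 / 1.422324 = €67,995.98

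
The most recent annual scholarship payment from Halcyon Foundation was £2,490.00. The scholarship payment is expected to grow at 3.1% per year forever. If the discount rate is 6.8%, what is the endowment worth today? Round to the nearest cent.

D₁ = D₀ × (1 + g) = £2,490.00 × 1.031 = £2,567.1900
Growing perpetuity: P = D₁ / (r − g) = £2,567.1900 / (0.068 − 0.031) = £69,383.51

£69383.51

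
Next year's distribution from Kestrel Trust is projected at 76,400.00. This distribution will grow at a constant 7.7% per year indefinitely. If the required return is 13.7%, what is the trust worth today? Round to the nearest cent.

Growing perpetuity: P = D₁ / (r − g) = 76,400.0000 / (0.137 − 0.077) = 1,273,333.33

1273333.33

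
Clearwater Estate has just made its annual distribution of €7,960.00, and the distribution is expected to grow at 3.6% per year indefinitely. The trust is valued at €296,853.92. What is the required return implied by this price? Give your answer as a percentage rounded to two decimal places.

D₁ = €7,960.00 × 1.036 = €8,246.5600
P = D₁/(r − g) ⇒ r = D₁/P + g = €8,246.5600/€296,853.92 + 0.036 = 0.027780 + 0.036 = 0.063780

6.38%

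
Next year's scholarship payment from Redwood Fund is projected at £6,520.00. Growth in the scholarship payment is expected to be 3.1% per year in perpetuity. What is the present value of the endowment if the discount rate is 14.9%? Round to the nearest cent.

Growing perpetuity: P = D₁ / (r − g) = £6,520.0000 / (0.149 − 0.031) = £55,254.24

£55254.24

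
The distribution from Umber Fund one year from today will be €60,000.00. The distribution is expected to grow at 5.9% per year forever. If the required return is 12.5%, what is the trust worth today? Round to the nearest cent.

€909090.91

Growing perpetuity: P = D₁ / (r − g) = €60,000.0000 / (0.125 − 0.059) = €909,090.91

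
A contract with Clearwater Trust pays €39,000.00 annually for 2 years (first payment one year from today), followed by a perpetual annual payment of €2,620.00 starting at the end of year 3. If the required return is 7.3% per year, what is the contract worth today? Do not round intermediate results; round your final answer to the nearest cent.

€101393.62

PV of 2-year annuity: €39,000.00 × [1 − (1+0.073)^−2] / 0.073 = 70220.58855
Perpetuity value at year 2: €2,620.00 / 0.073 = 35890.41096
PV of perpetuity: 35890.41096 / (1+0.073)^2 = 31173.02783
Total PV = 70220.58855 + 31173.02783 = 101393.61638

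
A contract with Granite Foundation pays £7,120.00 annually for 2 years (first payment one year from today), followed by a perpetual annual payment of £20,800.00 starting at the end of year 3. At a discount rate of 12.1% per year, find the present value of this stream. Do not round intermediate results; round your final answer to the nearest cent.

PV of 2-year annuity: £7,120.00 × [1 − (1+0.121)^−2] / 0.121 = 12017.37012
Perpetuity value at year 2: £20,800.00 / 0.121 = 171900.82645
PV of perpetuity: 171900.82645 / (1+0.121)^2 = 136793.90251
Total PV = 12017.37012 + 136793.90251 = 148811.27263

£148811.27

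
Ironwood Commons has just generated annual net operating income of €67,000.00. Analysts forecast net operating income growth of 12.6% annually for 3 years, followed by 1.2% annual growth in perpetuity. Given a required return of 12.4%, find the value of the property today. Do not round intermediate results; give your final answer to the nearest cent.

€810346.40

D_1 = 75442.00000
D_2 = 84947.69200
D_3 = 95651.10119
Terminal value at year 3: TV = D_3×(1+g_2)/(r−g_2) = 96798.91441/0.112 = 864276.02148
P_0 = D_1/(1+r)^1 + D_2/(1+r)^2 + D_3/(1+r)^3 + TV/(1+r)^3
    = 67119.21708 + 67238.64629 + 67358.28801 + 608630.24526 = 810346.39665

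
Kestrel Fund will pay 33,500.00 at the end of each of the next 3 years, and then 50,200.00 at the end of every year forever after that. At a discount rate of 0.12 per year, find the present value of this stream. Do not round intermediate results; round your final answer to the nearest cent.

378222.75

PV of 3-year annuity: 33,500.00 × [1 − (1+0.12)^−3] / 0.12 = 80461.34749
Perpetuity value at year 3: 50,200.00 / 0.12 = 418333.33333
PV of perpetuity: 418333.33333 / (1+0.12)^3 = 297761.40367
Total PV = 80461.34749 + 297761.40367 = 378222.75115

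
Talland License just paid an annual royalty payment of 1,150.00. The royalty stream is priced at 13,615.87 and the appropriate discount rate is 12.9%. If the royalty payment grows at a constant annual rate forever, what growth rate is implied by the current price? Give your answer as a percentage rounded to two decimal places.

P = D₀(1+g)/(r−g) ⇒ P(r−g) = D₀(1+g) ⇒ g(P+D₀) = P·r − D₀
g = (P·r − D₀)/(P + D₀) = (13,615.87×0.129 − 1,150.00) / (13,615.87 + 1,150.00) = 0.041071

4.11%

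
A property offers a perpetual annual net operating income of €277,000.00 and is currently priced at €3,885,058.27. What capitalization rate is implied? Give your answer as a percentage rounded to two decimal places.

7.13%

P = C/r ⇒ r = C/P = €277,000.00/€3,885,058.27 = 0.071299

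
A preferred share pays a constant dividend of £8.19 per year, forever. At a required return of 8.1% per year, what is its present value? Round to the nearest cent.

Level perpetuity: PV = C / r = £8.19 / 0.081 = £101.11

£101.11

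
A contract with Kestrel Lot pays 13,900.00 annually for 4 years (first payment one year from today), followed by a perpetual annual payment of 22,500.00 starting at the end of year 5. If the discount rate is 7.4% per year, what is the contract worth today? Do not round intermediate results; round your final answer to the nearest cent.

PV of 4-year annuity: 13,900.00 × [1 − (1+0.074)^−4] / 0.074 = 46660.18570
Perpetuity value at year 4: 22,500.00 / 0.074 = 304054.05405
PV of perpetuity: 304054.05405 / (1+0.074)^4 = 228524.97649
Total PV = 46660.18570 + 228524.97649 = 275185.16218

275185.16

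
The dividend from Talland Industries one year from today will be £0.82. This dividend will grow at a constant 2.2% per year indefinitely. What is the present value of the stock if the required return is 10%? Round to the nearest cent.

Growing perpetuity: P = D₁ / (r − g) = £0.8200 / (0.1 − 0.022) = £10.51

£10.51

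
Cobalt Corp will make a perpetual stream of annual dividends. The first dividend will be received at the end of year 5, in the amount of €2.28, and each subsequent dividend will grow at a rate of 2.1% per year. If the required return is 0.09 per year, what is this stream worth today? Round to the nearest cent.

€23.41

Value at end of year 4: C₁ / (r − g) = €2.28 / (0.09 − 0.021) = €33.0435
Discount to today: PV = €33.0435 / (1 + 0.09)^4 = €33.0435 / 1.411582 = €23.41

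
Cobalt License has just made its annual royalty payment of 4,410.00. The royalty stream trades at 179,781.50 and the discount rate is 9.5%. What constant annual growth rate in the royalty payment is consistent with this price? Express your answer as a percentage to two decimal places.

6.88%

P = D₀(1+g)/(r−g) ⇒ P(r−g) = D₀(1+g) ⇒ g(P+D₀) = P·r − D₀
g = (P·r − D₀)/(P + D₀) = (179,781.50×0.095 − 4,410.00) / (179,781.50 + 4,410.00) = 0.068783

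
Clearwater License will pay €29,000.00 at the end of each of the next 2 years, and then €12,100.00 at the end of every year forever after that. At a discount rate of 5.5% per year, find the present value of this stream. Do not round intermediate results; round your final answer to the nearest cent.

€251202.80

PV of 2-year annuity: €29,000.00 × [1 − (1+0.055)^−2] / 0.055 = 53543.27171
Perpetuity value at year 2: €12,100.00 / 0.055 = 220000.00000
PV of perpetuity: 220000.00000 / (1+0.055)^2 = 197659.53146
Total PV = 53543.27171 + 197659.53146 = 251202.80317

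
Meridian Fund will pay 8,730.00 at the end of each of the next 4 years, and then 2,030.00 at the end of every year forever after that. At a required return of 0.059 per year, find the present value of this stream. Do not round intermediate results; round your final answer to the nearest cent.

PV of 4-year annuity: 8,730.00 × [1 − (1+0.059)^−4] / 0.059 = 30319.76958
Perpetuity value at year 4: 2,030.00 / 0.059 = 34406.77966
PV of perpetuity: 34406.77966 / (1+0.059)^4 = 27356.47814
Total PV = 30319.76958 + 27356.47814 = 57676.24772

57676.25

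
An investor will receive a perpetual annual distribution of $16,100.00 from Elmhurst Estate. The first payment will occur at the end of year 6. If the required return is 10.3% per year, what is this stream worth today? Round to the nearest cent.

Value at end of year 5: C / r = $16,100.00 / 0.103 = $156,310.6796
Discount to today: PV = $156,310.6796 / (1 + 0.103)^5 = $156,310.6796 / 1.632592 = $95,743.89

$95743.89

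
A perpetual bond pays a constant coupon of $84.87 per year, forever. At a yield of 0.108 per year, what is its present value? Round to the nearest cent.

$785.83

Level perpetuity: PV = C / r = $84.87 / 0.108 = $785.83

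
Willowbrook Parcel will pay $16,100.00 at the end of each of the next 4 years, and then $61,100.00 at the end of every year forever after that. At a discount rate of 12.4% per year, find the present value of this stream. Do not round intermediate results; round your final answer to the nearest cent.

$357204.74

PV of 4-year annuity: $16,100.00 × [1 − (1+0.124)^−4] / 0.124 = 48492.19579
Perpetuity value at year 4: $61,100.00 / 0.124 = 492741.93548
PV of perpetuity: 492741.93548 / (1+0.124)^4 = 308712.54649
Total PV = 48492.19579 + 308712.54649 = 357204.74228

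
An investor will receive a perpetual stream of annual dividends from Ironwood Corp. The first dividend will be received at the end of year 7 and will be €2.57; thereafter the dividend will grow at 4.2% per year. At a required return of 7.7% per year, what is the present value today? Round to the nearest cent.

€47.05

Value at end of year 6: C₁ / (r − g) = €2.57 / (0.077 − 0.042) = €73.4286
Discount to today: PV = €73.4286 / (1 + 0.077)^6 = €73.4286 / 1.560609 = €47.05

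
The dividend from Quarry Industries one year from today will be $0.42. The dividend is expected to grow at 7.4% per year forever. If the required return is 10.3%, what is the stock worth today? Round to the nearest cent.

$14.48

Growing perpetuity: P = D₁ / (r − g) = $0.4200 / (0.103 − 0.074) = $14.48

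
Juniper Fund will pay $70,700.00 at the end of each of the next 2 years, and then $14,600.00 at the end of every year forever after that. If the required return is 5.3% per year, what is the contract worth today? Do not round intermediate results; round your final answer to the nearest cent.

PV of 2-year annuity: $70,700.00 × [1 − (1+0.053)^−2] / 0.053 = 130903.60919
Perpetuity value at year 2: $14,600.00 / 0.053 = 275471.69811
PV of perpetuity: 275471.69811 / (1+0.053)^2 = 248439.26962
Total PV = 130903.60919 + 248439.26962 = 379342.87881

$379342.88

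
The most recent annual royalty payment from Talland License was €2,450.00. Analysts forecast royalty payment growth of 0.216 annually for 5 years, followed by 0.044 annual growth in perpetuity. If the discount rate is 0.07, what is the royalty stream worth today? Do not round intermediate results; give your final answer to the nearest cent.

D_1 = 2979.20000
D_2 = 3622.70720
D_3 = 4405.21196
D_4 = 5356.73774
D_5 = 6513.79309
Terminal value at year 5: TV = D_5×(1+g_2)/(r−g_2) = 6800.39998/0.026 = 261553.84557
P_0 = D_1/(1+r)^1 + D_2/(1+r)^2 + D_3/(1+r)^3 + D_4/(1+r)^4 + D_5/(1+r)^5 + TV/(1+r)^5
    = 2784.29907 + 3164.21277 + 3595.96517 + 4086.62957 + 4644.24445 + 186484.27708 = 204759.62810

€204759.63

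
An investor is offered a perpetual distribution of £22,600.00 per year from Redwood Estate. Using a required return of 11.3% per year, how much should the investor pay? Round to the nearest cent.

Level perpetuity: PV = C / r = £22,600.00 / 0.113 = £200,000.00

£200000.00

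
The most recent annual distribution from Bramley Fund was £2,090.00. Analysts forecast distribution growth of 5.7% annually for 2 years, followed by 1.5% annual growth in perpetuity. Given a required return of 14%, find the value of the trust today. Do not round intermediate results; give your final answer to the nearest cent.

£18324.15

D_1 = 2209.13000
D_2 = 2335.05041
Terminal value at year 2: TV = D_2×(1+g_2)/(r−g_2) = 2370.07617/0.125 = 18960.60933
P_0 = D_1/(1+r)^1 + D_2/(1+r)^2 + TV/(1+r)^2
    = 1937.83333 + 1796.74547 + 14589.57320 = 18324.15200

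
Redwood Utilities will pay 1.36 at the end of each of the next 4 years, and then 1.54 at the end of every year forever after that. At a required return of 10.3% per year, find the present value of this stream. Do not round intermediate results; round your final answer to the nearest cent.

PV of 4-year annuity: 1.36 × [1 − (1+0.103)^−4] / 0.103 = 4.28317
Perpetuity value at year 4: 1.54 / 0.103 = 14.95146
PV of perpetuity: 14.95146 / (1+0.103)^4 = 10.10140
Total PV = 4.28317 + 10.10140 = 14.38457

14.38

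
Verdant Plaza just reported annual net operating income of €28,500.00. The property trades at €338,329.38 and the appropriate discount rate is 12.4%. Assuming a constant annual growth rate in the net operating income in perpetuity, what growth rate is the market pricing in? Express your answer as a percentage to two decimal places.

P = D₀(1+g)/(r−g) ⇒ P(r−g) = D₀(1+g) ⇒ g(P+D₀) = P·r − D₀
g = (P·r − D₀)/(P + D₀) = (€338,329.38×0.124 − €28,500.00) / (€338,329.38 + €28,500.00) = 0.036673

3.67%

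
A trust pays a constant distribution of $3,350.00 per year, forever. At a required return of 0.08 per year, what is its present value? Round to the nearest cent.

$41875.00

Level perpetuity: PV = C / r = $3,350.00 / 0.08 = $41,875.00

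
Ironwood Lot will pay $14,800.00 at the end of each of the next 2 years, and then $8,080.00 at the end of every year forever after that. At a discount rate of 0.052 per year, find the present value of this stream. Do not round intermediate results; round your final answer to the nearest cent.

$167844.53

PV of 2-year annuity: $14,800.00 × [1 − (1+0.052)^−2] / 0.052 = 27441.48390
Perpetuity value at year 2: $8,080.00 / 0.052 = 155384.61538
PV of perpetuity: 155384.61538 / (1+0.052)^2 = 140403.04850
Total PV = 27441.48390 + 140403.04850 = 167844.53240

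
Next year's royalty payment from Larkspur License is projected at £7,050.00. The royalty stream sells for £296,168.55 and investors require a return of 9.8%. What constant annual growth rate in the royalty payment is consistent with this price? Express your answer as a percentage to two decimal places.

P = D₁/(r−g) ⇒ g = r − D₁/P = 0.098 − £7,050.00/£296,168.55 = 0.074196

7.42%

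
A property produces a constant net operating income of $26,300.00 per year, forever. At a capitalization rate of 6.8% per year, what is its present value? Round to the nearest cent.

Level perpetuity: PV = C / r = $26,300.00 / 0.068 = $386,764.71

$386764.71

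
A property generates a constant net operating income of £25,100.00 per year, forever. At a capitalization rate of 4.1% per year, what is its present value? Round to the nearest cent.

Level perpetuity: PV = C / r = £25,100.00 / 0.041 = £612,195.12

£612195.12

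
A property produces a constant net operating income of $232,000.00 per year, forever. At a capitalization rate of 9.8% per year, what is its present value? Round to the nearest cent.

Level perpetuity: PV = C / r = $232,000.00 / 0.098 = $2,367,346.94

$2367346.94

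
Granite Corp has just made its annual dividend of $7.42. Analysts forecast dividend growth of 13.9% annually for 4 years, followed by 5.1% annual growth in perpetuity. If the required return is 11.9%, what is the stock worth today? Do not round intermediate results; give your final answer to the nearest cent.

$154.13

D_1 = 8.45138
D_2 = 9.62612
D_3 = 10.96415
D_4 = 12.48817
Terminal value at year 4: TV = D_4×(1+g_2)/(r−g_2) = 13.12507/0.068 = 193.01569
P_0 = D_1/(1+r)^1 + D_2/(1+r)^2 + D_3/(1+r)^3 + D_4/(1+r)^4 + TV/(1+r)^4
    = 7.55262 + 7.68761 + 7.82501 + 7.96487 + 123.10403 = 154.13413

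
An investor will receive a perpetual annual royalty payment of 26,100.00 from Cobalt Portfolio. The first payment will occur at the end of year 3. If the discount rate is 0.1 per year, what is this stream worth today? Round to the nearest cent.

Value at end of year 2: C / r = 26,100.00 / 0.1 = 261,000.0000
Discount to today: PV = 261,000.0000 / (1 + 0.1)^2 = 261,000.0000 / 1.210000 = 215,702.48

215702.48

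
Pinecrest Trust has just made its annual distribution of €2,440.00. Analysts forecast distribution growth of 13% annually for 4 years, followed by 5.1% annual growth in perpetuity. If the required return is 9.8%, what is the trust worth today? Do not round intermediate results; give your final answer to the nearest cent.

€71698.86

D_1 = 2757.20000
D_2 = 3115.63600
D_3 = 3520.66868
D_4 = 3978.35561
Terminal value at year 4: TV = D_4×(1+g_2)/(r−g_2) = 4181.25174/0.047 = 88962.80307
P_0 = D_1/(1+r)^1 + D_2/(1+r)^2 + D_3/(1+r)^3 + D_4/(1+r)^4 + TV/(1+r)^4
    = 2511.11111 + 2584.29468 + 2659.61110 + 2737.12253 + 61206.71875 = 71698.85817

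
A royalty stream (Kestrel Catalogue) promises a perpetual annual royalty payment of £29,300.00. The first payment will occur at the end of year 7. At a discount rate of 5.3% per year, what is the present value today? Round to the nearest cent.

Value at end of year 6: C / r = £29,300.00 / 0.053 = £552,830.1887
Discount to today: PV = £552,830.1887 / (1 + 0.053)^6 = £552,830.1887 / 1.363233 = £405,528.63

£405528.63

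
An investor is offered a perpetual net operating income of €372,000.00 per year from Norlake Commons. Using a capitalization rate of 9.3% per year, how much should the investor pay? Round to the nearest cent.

Level perpetuity: PV = C / r = €372,000.00 / 0.093 = €4,000,000.00

€4000000.00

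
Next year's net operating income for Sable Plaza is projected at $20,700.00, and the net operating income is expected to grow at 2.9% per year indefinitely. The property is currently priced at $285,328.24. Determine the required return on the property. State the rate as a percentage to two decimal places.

10.15%

P = D₁/(r − g) ⇒ r = D₁/P + g = $20,700.0000/$285,328.24 + 0.029 = 0.072548 + 0.029 = 0.101548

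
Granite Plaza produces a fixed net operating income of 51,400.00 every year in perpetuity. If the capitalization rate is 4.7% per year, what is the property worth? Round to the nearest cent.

Level perpetuity: PV = C / r = 51,400.00 / 0.047 = 1,093,617.02

1093617.02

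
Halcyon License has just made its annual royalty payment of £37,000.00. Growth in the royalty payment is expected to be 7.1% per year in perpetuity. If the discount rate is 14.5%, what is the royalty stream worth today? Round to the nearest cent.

£535500.00

D₁ = D₀ × (1 + g) = £37,000.00 × 1.071 = £39,627.0000
Growing perpetuity: P = D₁ / (r − g) = £39,627.0000 / (0.145 − 0.071) = £535,500.00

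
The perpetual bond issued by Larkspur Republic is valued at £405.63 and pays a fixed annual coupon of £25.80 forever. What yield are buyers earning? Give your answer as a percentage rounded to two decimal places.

P = C/r ⇒ r = C/P = £25.80/£405.63 = 0.063605

6.36%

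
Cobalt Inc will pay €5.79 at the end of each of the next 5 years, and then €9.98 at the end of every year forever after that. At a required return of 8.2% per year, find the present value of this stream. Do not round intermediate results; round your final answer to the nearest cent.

€105.07

PV of 5-year annuity: €5.79 × [1 − (1+0.082)^−5] / 0.082 = 22.99644
Perpetuity value at year 5: €9.98 / 0.082 = 121.70732
PV of perpetuity: 121.70732 / (1+0.082)^5 = 82.06923
Total PV = 22.99644 + 82.06923 = 105.06568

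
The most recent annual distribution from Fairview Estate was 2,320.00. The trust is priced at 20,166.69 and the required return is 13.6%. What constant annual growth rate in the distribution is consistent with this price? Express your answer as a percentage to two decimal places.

1.88%

P = D₀(1+g)/(r−g) ⇒ P(r−g) = D₀(1+g) ⇒ g(P+D₀) = P·r − D₀
g = (P·r − D₀)/(P + D₀) = (20,166.69×0.136 − 2,320.00) / (20,166.69 + 2,320.00) = 0.018796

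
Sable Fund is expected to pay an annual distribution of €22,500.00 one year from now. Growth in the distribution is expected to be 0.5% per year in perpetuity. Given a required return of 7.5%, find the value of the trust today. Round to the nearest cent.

€321428.57

Growing perpetuity: P = D₁ / (r − g) = €22,500.0000 / (0.075 − 0.005) = €321,428.57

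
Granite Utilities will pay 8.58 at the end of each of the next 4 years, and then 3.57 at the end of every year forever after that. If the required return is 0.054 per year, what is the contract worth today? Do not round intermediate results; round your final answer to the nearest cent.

83.71

PV of 4-year annuity: 8.58 × [1 − (1+0.054)^−4] / 0.054 = 30.14368
Perpetuity value at year 4: 3.57 / 0.054 = 66.11111
PV of perpetuity: 66.11111 / (1+0.054)^4 = 53.56881
Total PV = 30.14368 + 53.56881 = 83.71249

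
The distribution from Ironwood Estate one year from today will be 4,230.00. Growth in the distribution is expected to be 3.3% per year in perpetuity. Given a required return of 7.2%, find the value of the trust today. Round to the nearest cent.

Growing perpetuity: P = D₁ / (r − g) = 4,230.0000 / (0.072 − 0.033) = 108,461.54

108461.54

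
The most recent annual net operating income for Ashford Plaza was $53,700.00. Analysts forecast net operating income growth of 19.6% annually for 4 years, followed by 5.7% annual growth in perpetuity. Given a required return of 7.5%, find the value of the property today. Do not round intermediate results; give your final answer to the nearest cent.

$5113778.98

D_1 = 64225.20000
D_2 = 76813.33920
D_3 = 91868.75368
D_4 = 109875.02941
Terminal value at year 4: TV = D_4×(1+g_2)/(r−g_2) = 116137.90608/0.018 = 6452105.89340
P_0 = D_1/(1+r)^1 + D_2/(1+r)^2 + D_3/(1+r)^3 + D_4/(1+r)^4 + TV/(1+r)^4
    = 59744.37209 + 66469.08746 + 73950.72428 + 82274.48023 + 4831340.31115 = 5113778.97522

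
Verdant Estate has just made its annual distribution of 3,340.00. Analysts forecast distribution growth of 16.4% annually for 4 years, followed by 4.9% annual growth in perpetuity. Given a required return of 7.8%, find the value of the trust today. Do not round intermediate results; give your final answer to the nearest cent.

D_1 = 3887.76000
D_2 = 4525.35264
D_3 = 5267.51047
D_4 = 6131.38219
Terminal value at year 4: TV = D_4×(1+g_2)/(r−g_2) = 6431.81992/0.029 = 221786.89372
P_0 = D_1/(1+r)^1 + D_2/(1+r)^2 + D_3/(1+r)^3 + D_4/(1+r)^4 + TV/(1+r)^4
    = 3606.45640 + 3894.16999 + 4204.83661 + 4540.28740 + 164233.15462 = 180478.90502

180478.91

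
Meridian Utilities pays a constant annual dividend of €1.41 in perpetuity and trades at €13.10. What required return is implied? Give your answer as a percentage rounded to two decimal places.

P = C/r ⇒ r = C/P = €1.41/€13.10 = 0.107634

10.76%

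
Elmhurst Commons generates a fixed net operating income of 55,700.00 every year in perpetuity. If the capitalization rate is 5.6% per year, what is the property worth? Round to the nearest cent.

994642.86

Level perpetuity: PV = C / r = 55,700.00 / 0.056 = 994,642.86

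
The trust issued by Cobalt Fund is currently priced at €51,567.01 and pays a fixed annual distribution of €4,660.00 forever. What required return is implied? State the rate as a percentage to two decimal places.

P = C/r ⇒ r = C/P = €4,660.00/€51,567.01 = 0.090368

9.04%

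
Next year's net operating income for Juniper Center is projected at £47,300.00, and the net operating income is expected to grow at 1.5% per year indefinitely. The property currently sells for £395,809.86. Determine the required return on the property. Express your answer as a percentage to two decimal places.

13.45%

P = D₁/(r − g) ⇒ r = D₁/P + g = £47,300.0000/£395,809.86 + 0.015 = 0.119502 + 0.015 = 0.134502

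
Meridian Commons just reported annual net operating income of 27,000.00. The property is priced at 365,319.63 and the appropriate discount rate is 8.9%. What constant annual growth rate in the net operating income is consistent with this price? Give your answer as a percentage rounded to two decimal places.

P = D₀(1+g)/(r−g) ⇒ P(r−g) = D₀(1+g) ⇒ g(P+D₀) = P·r − D₀
g = (P·r − D₀)/(P + D₀) = (365,319.63×0.089 − 27,000.00) / (365,319.63 + 27,000.00) = 0.014053

1.41%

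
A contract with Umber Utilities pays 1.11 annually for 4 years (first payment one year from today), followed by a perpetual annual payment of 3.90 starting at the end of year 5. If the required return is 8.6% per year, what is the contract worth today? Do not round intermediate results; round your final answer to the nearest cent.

36.23

PV of 4-year annuity: 1.11 × [1 − (1+0.086)^−4] / 0.086 = 3.62789
Perpetuity value at year 4: 3.90 / 0.086 = 45.34884
PV of perpetuity: 45.34884 / (1+0.086)^4 = 32.60220
Total PV = 3.62789 + 32.60220 = 36.23009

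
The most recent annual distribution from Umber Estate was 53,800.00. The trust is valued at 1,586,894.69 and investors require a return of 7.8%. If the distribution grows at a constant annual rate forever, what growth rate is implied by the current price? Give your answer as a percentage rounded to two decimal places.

P = D₀(1+g)/(r−g) ⇒ P(r−g) = D₀(1+g) ⇒ g(P+D₀) = P·r − D₀
g = (P·r − D₀)/(P + D₀) = (1,586,894.69×0.078 − 53,800.00) / (1,586,894.69 + 53,800.00) = 0.042651

4.27%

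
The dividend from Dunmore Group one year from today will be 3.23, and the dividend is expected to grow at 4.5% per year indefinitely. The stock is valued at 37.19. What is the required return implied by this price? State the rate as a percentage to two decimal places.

P = D₁/(r − g) ⇒ r = D₁/P + g = 3.2300/37.19 + 0.045 = 0.086851 + 0.045 = 0.131851

13.19%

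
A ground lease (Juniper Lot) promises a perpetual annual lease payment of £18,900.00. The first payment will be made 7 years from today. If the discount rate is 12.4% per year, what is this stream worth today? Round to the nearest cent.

Value at end of year 6: C / r = £18,900.00 / 0.124 = £152,419.3548
Discount to today: PV = £152,419.3548 / (1 + 0.124)^6 = £152,419.3548 / 2.016498 = £75,586.15

£75586.15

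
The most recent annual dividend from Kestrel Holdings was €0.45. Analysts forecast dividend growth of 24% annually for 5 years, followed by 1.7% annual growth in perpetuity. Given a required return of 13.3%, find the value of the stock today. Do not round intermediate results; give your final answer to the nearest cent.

D_1 = 0.55800
D_2 = 0.69192
D_3 = 0.85798
D_4 = 1.06390
D_5 = 1.31923
Terminal value at year 5: TV = D_5×(1+g_2)/(r−g_2) = 1.34166/0.116 = 11.56602
P_0 = D_1/(1+r)^1 + D_2/(1+r)^2 + D_3/(1+r)^3 + D_4/(1+r)^4 + D_5/(1+r)^5 + TV/(1+r)^5
    = 0.49250 + 0.53901 + 0.58991 + 0.64562 + 0.70660 + 6.19490 = 9.16854

€9.17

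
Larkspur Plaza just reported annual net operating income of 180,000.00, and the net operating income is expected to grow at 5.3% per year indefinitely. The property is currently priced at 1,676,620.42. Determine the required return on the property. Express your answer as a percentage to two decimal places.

16.60%

D₁ = 180,000.00 × 1.053 = 189,540.0000
P = D₁/(r − g) ⇒ r = D₁/P + g = 189,540.0000/1,676,620.42 + 0.053 = 0.113049 + 0.053 = 0.166049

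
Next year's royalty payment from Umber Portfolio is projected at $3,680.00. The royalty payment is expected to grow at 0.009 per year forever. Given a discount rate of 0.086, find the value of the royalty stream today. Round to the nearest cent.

$47792.21

Growing perpetuity: P = D₁ / (r − g) = $3,680.0000 / (0.086 − 0.009) = $47,792.21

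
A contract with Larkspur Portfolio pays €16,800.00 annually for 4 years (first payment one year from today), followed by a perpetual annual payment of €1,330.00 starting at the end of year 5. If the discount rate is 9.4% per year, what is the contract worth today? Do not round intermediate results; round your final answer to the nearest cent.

PV of 4-year annuity: €16,800.00 × [1 − (1+0.094)^−4] / 0.094 = 53952.83971
Perpetuity value at year 4: €1,330.00 / 0.094 = 14148.93617
PV of perpetuity: 14148.93617 / (1+0.094)^4 = 9877.66969
Total PV = 53952.83971 + 9877.66969 = 63830.50940

€63830.51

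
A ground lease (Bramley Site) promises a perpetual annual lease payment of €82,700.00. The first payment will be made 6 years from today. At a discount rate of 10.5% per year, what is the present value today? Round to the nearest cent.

Value at end of year 5: C / r = €82,700.00 / 0.105 = €787,619.0476
Discount to today: PV = €787,619.0476 / (1 + 0.105)^5 = €787,619.0476 / 1.647447 = €478,084.67

€478084.67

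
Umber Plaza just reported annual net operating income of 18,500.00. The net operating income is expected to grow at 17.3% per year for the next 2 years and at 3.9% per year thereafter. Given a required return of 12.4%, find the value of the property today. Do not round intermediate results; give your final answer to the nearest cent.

285736.12

D_1 = 21700.50000
D_2 = 25454.68650
Terminal value at year 2: TV = D_2×(1+g_2)/(r−g_2) = 26447.41927/0.085 = 311146.10910
P_0 = D_1/(1+r)^1 + D_2/(1+r)^2 + TV/(1+r)^2
    = 19306.49466 + 20148.14790 + 246281.47844 = 285736.12100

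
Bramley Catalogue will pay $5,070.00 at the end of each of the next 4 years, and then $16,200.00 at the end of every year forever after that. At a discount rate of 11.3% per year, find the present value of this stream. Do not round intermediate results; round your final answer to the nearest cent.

$109052.63

PV of 4-year annuity: $5,070.00 × [1 − (1+0.113)^−4] / 0.113 = 15629.17607
Perpetuity value at year 4: $16,200.00 / 0.113 = 143362.83186
PV of perpetuity: 143362.83186 / (1+0.113)^4 = 93423.45270
Total PV = 15629.17607 + 93423.45270 = 109052.62877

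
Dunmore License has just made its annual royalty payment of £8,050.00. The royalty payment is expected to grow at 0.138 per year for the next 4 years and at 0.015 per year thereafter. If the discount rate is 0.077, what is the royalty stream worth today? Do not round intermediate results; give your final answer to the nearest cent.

D_1 = 9160.90000
D_2 = 10425.10420
D_3 = 11863.76858
D_4 = 13500.96864
Terminal value at year 4: TV = D_4×(1+g_2)/(r−g_2) = 13703.48317/0.062 = 221023.92215
P_0 = D_1/(1+r)^1 + D_2/(1+r)^2 + D_3/(1+r)^3 + D_4/(1+r)^4 + TV/(1+r)^4
    = 8505.94243 + 8987.70890 + 9496.76205 + 10034.64737 + 164276.88838 = 201301.94914

£201301.95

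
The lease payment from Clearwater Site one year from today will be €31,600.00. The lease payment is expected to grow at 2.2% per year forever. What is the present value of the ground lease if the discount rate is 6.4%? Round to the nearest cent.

Growing perpetuity: P = D₁ / (r − g) = €31,600.0000 / (0.064 − 0.022) = €752,380.95

€752380.95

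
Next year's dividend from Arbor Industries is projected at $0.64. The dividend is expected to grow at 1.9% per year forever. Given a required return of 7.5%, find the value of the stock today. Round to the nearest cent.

Growing perpetuity: P = D₁ / (r − g) = $0.6400 / (0.075 − 0.019) = $11.43

$11.43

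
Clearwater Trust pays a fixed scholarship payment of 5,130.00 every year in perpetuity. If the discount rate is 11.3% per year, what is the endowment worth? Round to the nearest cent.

Level perpetuity: PV = C / r = 5,130.00 / 0.113 = 45,398.23

45398.23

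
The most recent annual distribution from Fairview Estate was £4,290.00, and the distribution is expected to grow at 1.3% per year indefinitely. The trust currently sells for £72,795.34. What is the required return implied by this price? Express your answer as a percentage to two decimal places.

7.27%

D₁ = £4,290.00 × 1.013 = £4,345.7700
P = D₁/(r − g) ⇒ r = D₁/P + g = £4,345.7700/£72,795.34 + 0.013 = 0.059698 + 0.013 = 0.072698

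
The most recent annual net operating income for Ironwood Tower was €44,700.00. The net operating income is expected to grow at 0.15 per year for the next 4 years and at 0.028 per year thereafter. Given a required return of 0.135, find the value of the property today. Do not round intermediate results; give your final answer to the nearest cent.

€637396.74

D_1 = 51405.00000
D_2 = 59115.75000
D_3 = 67983.11250
D_4 = 78180.57938
Terminal value at year 4: TV = D_4×(1+g_2)/(r−g_2) = 80369.63560/0.107 = 751118.08970
P_0 = D_1/(1+r)^1 + D_2/(1+r)^2 + D_3/(1+r)^3 + D_4/(1+r)^4 + TV/(1+r)^4
    = 45290.74890 + 45889.30505 + 46495.77164 + 47110.25320 + 452610.65693 = 637396.73572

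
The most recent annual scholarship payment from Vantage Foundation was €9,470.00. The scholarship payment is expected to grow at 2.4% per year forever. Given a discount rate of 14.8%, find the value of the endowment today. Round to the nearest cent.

D₁ = D₀ × (1 + g) = €9,470.00 × 1.024 = €9,697.2800
Growing perpetuity: P = D₁ / (r − g) = €9,697.2800 / (0.148 − 0.024) = €78,203.87

€78203.87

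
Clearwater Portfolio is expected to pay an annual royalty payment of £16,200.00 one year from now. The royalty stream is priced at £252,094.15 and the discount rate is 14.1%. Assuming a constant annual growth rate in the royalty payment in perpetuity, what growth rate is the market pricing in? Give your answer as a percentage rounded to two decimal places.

P = D₁/(r−g) ⇒ g = r − D₁/P = 0.141 − £16,200.00/£252,094.15 = 0.076738

7.67%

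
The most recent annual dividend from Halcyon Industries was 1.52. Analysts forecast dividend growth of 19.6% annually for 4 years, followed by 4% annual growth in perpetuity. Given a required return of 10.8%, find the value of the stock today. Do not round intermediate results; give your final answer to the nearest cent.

D_1 = 1.81792
D_2 = 2.17423
D_3 = 2.60038
D_4 = 3.11006
Terminal value at year 4: TV = D_4×(1+g_2)/(r−g_2) = 3.23446/0.068 = 47.56557
P_0 = D_1/(1+r)^1 + D_2/(1+r)^2 + D_3/(1+r)^3 + D_4/(1+r)^4 + TV/(1+r)^4
    = 1.64072 + 1.77103 + 1.91169 + 2.06352 + 31.55976 = 38.94673

38.95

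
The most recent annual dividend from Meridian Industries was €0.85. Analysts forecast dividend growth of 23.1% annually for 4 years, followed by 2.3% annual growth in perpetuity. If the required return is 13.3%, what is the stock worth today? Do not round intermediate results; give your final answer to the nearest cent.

D_1 = 1.04635
D_2 = 1.28806
D_3 = 1.58560
D_4 = 1.95187
Terminal value at year 4: TV = D_4×(1+g_2)/(r−g_2) = 1.99676/0.11 = 18.15240
P_0 = D_1/(1+r)^1 + D_2/(1+r)^2 + D_3/(1+r)^3 + D_4/(1+r)^4 + TV/(1+r)^4
    = 0.92352 + 1.00340 + 1.09019 + 1.18449 + 11.01576 = 15.21737

€15.22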